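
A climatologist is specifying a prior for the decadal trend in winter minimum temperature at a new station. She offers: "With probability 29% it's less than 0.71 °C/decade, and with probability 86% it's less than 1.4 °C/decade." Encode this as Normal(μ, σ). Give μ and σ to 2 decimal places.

μ = 0.94, σ = 0.42

The p-quantile of Normal(μ,σ) is μ + z_p·σ, with z_{0.29} = -0.5534 and z_{0.86} = 1.08.
Eliminate σ: μ = (z₂·x₁ − z₁·x₂)/(z₂ − z₁) = (1.08·0.71 − (-0.5534)·1.4)/1.634 = 0.94.
Then σ = (x₂ − x₁)/(z₂ − z₁) = (1.4 − 0.71)/1.634 = 0.42.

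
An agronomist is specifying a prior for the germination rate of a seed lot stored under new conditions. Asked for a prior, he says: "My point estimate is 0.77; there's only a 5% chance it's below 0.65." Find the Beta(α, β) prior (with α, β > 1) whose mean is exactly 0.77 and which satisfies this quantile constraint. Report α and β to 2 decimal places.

With mean 0.77 fixed, write α = 0.77s, β = 0.23s where s = α+β.
Need P(θ < 0.65) = 0.05 under Beta(0.77s, 0.23s). Normal approximation: (q−m)/√(m(1−m)/s) ≈ z_{0.05} = -1.64, so s ≈ 0.77·0.23·(-1.64)²/(0.65−0.77)² = 33.3.
At s = 33.3: P(θ<0.65) ≈ 0.059. Adjusting to match 0.05 gives s ≈ 37.17.
So α = 0.77·37.17 ≈ 28.62, β = 0.23·37.17 ≈ 8.55.

α ≈ 28.62, β ≈ 8.55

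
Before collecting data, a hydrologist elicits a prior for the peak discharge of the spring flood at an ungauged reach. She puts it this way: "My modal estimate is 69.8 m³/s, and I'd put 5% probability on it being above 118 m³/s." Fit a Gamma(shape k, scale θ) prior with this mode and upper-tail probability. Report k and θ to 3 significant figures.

Gamma(k,θ) with k>1 has mode (k−1)θ, so θ = 69.8/(k−1).
Need P(X < 118) = 0.95 with θ tied to k this way. Start at k = 2, θ = 69.8: P(X<118) ≈ 0.504.
Too low — raise k to concentrate. Iterating converges to k ≈ 11.1.
Then θ = 69.8/(11.1−1) ≈ 6.89.

k ≈ 11.1, θ ≈ 6.89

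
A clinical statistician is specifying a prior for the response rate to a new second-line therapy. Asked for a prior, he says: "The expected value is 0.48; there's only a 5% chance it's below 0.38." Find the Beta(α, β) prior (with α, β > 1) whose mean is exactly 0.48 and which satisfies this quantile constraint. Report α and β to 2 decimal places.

α ≈ 31.77, β ≈ 34.42

With mean 0.48 fixed, write α = 0.48s, β = 0.52s where s = α+β.
Need P(θ < 0.38) = 0.05 under Beta(0.48s, 0.52s). Normal approximation: (q−m)/√(m(1−m)/s) ≈ z_{0.05} = -1.64, so s ≈ 0.48·0.52·(-1.64)²/(0.38−0.48)² = 67.5.
At s = 67.5: P(θ<0.38) ≈ 0.048. Adjusting to match 0.05 gives s ≈ 66.20.
So α = 0.48·66.20 ≈ 31.77, β = 0.52·66.20 ≈ 34.42.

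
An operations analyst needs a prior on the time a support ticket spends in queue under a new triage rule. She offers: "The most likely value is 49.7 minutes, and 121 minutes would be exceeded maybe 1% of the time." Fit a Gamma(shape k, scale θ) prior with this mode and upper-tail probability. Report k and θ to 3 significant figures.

k ≈ 6.96, θ ≈ 8.34

Gamma(k,θ) with k>1 has mode (k−1)θ, so θ = 49.7/(k−1).
Need P(X < 121) = 0.99 with θ tied to k this way. Start at k = 2, θ = 49.7: P(X<121) ≈ 0.699.
Too low — raise k to concentrate. Iterating converges to k ≈ 6.96.
Then θ = 49.7/(6.96−1) ≈ 8.34.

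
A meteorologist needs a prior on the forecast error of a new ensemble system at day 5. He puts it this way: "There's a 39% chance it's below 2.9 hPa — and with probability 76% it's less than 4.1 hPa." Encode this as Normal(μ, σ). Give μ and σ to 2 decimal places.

μ = 3.24, σ = 1.22

The p-quantile of Normal(μ,σ) is μ + z_p·σ, with z_{0.39} = -0.2793 and z_{0.76} = 0.7063.
Eliminate σ: μ = (z₂·x₁ − z₁·x₂)/(z₂ − z₁) = (0.7063·2.9 − (-0.2793)·4.1)/0.9856 = 3.24.
Then σ = (x₂ − x₁)/(z₂ − z₁) = (4.1 − 2.9)/0.9856 = 1.22.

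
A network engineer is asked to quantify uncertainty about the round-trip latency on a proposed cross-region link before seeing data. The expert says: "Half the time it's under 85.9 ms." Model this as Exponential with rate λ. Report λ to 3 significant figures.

λ ≈ 0.00807

Exponential median = ln 2 / λ, so λ = ln 2 / 85.9 = 0.00807.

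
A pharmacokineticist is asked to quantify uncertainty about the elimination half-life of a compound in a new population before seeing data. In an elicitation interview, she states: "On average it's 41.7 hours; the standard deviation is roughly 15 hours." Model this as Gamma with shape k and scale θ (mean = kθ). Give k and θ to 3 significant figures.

For Gamma(k, scale θ): mean = kθ, variance = kθ², so CV = 1/√k.
CV = SD/mean = 15/41.7 = 0.3597, hence k = 1/CV² = 7.73.
Then θ = mean/k = 41.7/7.73 = 5.4.

k ≈ 7.73, θ ≈ 5.4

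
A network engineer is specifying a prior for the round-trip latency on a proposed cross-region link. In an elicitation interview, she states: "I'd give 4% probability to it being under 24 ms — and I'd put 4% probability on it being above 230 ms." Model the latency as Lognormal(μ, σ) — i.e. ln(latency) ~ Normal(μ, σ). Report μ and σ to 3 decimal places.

If T ~ Lognormal(μ,σ) then ln T ~ Normal(μ,σ), so the p-quantile of ln T is μ + z_p·σ.
ln(24) = 3.178 and ln(230) = 5.438; z_{0.04} = -1.751, z_{0.96} = 1.751.
σ = (5.438 − 3.178)/(1.751 − (-1.751)) = 0.645.
μ = 3.178 − (-1.751)·0.645 = 4.308.

μ ≈ 4.308, σ ≈ 0.645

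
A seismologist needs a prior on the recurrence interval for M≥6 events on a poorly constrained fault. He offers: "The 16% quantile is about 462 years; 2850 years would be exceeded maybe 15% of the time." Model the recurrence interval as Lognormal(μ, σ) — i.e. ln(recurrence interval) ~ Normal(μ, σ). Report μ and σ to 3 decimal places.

μ ≈ 7.027, σ ≈ 0.896

If T ~ Lognormal(μ,σ) then ln T ~ Normal(μ,σ), so the p-quantile of ln T is μ + z_p·σ.
ln(462) = 6.136 and ln(2850) = 7.955; z_{0.16} = -0.9945, z_{0.85} = 1.036.
σ = (7.955 − 6.136)/(1.036 − (-0.9945)) = 0.896.
μ = 6.136 − (-0.9945)·0.896 = 7.027.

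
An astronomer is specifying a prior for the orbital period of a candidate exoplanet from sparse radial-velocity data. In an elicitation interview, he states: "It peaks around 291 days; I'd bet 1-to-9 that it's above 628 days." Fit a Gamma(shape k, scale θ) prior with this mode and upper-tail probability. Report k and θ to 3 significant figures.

k ≈ 4.25, θ ≈ 89.6

Gamma(k,θ) with k>1 has mode (k−1)θ, so θ = 291/(k−1).
Need P(X < 628) = 0.9 with θ tied to k this way. Start at k = 2, θ = 291: P(X<628) ≈ 0.635.
Too low — raise k to concentrate. Iterating converges to k ≈ 4.25.
Then θ = 291/(4.25−1) ≈ 89.6.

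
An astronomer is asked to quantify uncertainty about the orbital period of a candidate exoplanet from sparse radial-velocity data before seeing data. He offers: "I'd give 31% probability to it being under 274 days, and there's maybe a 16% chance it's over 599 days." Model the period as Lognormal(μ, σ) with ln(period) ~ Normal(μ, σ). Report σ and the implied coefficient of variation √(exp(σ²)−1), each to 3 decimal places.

If T ~ Lognormal(μ,σ) then ln T ~ Normal(μ,σ), so the p-quantile of ln T is μ + z_p·σ.
ln(274) = 5.613 and ln(599) = 6.395; z_{0.31} = -0.4959, z_{0.84} = 0.9945.
σ = (6.395 − 5.613)/(0.9945 − (-0.4959)) = 0.525.
μ = 5.613 − (-0.4959)·0.525 = 5.873.
CV = √(exp(σ²)−1) = √(exp(0.2754)−1) = 0.563.

σ ≈ 0.525, CV ≈ 0.563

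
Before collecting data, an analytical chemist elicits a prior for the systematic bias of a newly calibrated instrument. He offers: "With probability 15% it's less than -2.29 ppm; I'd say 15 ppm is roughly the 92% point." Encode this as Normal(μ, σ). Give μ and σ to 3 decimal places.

For Normal(μ,σ), the p-quantile is μ + z_p·σ. Here z_{0.15} = -1.036, z_{0.92} = 1.405.
So -2.29 = μ − 1.036σ and 15 = μ + 1.405σ.
Subtracting: σ = (15 − -2.29)/(1.405 − (-1.036)) = 7.082.
Then μ = -2.29 − (-1.036)·7.082 = 5.050.

μ = 5.050, σ = 7.082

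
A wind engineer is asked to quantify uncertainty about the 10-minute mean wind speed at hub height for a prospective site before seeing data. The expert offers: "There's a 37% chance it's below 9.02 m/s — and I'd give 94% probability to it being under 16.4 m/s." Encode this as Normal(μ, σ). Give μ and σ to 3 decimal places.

For Normal(μ,σ), the p-quantile is μ + z_p·σ. Here z_{0.37} = -0.3319, z_{0.94} = 1.555.
So 9.02 = μ − 0.3319σ and 16.4 = μ + 1.555σ.
Subtracting: σ = (16.4 − 9.02)/(1.555 − (-0.3319)) = 3.912.
Then μ = 9.02 − (-0.3319)·3.912 = 10.318.

μ = 10.318, σ = 3.912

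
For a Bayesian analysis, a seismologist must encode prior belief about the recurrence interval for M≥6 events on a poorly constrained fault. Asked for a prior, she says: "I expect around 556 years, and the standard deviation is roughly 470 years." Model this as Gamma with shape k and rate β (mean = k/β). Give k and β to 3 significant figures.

k ≈ 1.4, β ≈ 0.00252

For Gamma(k, rate β): mean = k/β, variance = k/β², so CV = 1/√k.
CV = SD/mean = 470/556 = 0.8453, hence k = 1/CV² = 1.4.
Then β = k/mean = 1.4/556 = 0.00252.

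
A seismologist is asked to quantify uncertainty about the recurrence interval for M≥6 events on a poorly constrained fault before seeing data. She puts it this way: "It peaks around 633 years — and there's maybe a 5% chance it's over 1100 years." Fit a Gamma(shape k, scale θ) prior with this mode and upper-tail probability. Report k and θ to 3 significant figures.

Gamma(k,θ) with k>1 has mode (k−1)θ, so θ = 633/(k−1).
Need P(X < 1100) = 0.95 with θ tied to k this way. Start at k = 2, θ = 633: P(X<1100) ≈ 0.518.
Too low — raise k to concentrate. Iterating converges to k ≈ 10.1.
Then θ = 633/(10.1−1) ≈ 69.3.

k ≈ 10.1, θ ≈ 69.3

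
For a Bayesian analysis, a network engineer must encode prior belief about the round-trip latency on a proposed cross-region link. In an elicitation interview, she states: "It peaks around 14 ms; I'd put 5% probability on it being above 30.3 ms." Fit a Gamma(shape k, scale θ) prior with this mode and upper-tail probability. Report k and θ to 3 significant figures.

k ≈ 5.62, θ ≈ 3.03

Gamma(k,θ) with k>1 has mode (k−1)θ, so θ = 14/(k−1).
Need P(X < 30.3) = 0.95 with θ tied to k this way. Start at k = 2, θ = 14: P(X<30.3) ≈ 0.637.
Too low — raise k to concentrate. Iterating converges to k ≈ 5.62.
Then θ = 14/(5.62−1) ≈ 3.03.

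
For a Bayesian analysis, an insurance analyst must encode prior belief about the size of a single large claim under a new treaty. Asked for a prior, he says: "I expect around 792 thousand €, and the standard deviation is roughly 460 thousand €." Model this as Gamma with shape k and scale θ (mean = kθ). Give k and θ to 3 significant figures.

For Gamma(k, scale θ): mean = kθ, variance = kθ², so CV = 1/√k.
CV = SD/mean = 460/792 = 0.5808, hence k = 1/CV² = 2.96.
Then θ = mean/k = 792/2.96 = 267.

k ≈ 2.96, θ ≈ 267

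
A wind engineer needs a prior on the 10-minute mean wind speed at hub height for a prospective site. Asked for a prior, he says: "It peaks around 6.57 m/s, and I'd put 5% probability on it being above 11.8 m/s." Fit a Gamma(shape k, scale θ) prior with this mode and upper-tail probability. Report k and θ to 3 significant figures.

Gamma(k,θ) with k>1 has mode (k−1)θ, so θ = 6.57/(k−1).
Need P(X < 11.8) = 0.95 with θ tied to k this way. Start at k = 2, θ = 6.57: P(X<11.8) ≈ 0.536.
Too low — raise k to concentrate. Iterating converges to k ≈ 9.13.
Then θ = 6.57/(9.13−1) ≈ 0.808.

k ≈ 9.13, θ ≈ 0.808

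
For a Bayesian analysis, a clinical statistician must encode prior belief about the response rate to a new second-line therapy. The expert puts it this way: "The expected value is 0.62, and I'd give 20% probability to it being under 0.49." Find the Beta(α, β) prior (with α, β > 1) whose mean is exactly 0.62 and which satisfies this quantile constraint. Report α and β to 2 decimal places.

α ≈ 5.95, β ≈ 3.65

With mean 0.62 fixed, write α = 0.62s, β = 0.38s where s = α+β.
Need P(θ < 0.49) = 0.2 under Beta(0.62s, 0.38s). Normal approximation: (q−m)/√(m(1−m)/s) ≈ z_{0.2} = -0.842, so s ≈ 0.62·0.38·(-0.842)²/(0.49−0.62)² = 9.9.
At s = 9.9: P(θ<0.49) ≈ 0.197. Adjusting to match 0.2 gives s ≈ 9.60.
So α = 0.62·9.60 ≈ 5.95, β = 0.38·9.60 ≈ 3.65.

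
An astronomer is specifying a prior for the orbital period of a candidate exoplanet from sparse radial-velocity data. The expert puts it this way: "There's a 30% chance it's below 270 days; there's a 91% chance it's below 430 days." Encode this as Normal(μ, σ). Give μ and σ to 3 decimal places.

The p-quantile of Normal(μ,σ) is μ + z_p·σ, with z_{0.3} = -0.5244 and z_{0.91} = 1.341.
Eliminate σ: μ = (z₂·x₁ − z₁·x₂)/(z₂ − z₁) = (1.341·270 − (-0.5244)·430)/1.865 = 314.985.
Then σ = (x₂ − x₁)/(z₂ − z₁) = (430 − 270)/1.865 = 85.784.

μ = 314.985, σ = 85.784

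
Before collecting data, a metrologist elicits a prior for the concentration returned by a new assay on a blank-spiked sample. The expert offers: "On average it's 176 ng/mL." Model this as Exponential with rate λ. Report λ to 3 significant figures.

λ ≈ 0.00568

Exponential mean = 1/λ, so λ = 1/176.0 = 0.00568.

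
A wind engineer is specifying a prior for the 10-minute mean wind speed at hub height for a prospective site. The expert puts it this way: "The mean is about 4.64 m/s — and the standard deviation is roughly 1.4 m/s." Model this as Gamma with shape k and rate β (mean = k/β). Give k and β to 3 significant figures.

k ≈ 11, β ≈ 2.37

For Gamma(k, rate β): mean = k/β, variance = k/β², so CV = 1/√k.
CV = SD/mean = 1.4/4.64 = 0.3017, hence k = 1/CV² = 11.
Then β = k/mean = 11/4.64 = 2.37.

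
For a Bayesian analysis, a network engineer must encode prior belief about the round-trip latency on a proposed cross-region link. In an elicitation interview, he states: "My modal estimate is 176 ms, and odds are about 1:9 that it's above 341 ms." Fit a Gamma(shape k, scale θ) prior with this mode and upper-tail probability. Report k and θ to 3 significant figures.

k ≈ 5.38, θ ≈ 40.2

Gamma(k,θ) with k>1 has mode (k−1)θ, so θ = 176/(k−1).
Need P(X < 341) = 0.9 with θ tied to k this way. Start at k = 2, θ = 176: P(X<341) ≈ 0.577.
Too low — raise k to concentrate. Iterating converges to k ≈ 5.38.
Then θ = 176/(5.38−1) ≈ 40.2.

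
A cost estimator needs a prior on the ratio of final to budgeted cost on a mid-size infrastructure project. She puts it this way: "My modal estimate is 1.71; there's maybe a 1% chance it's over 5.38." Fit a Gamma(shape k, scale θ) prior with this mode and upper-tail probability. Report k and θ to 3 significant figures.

k ≈ 4.39, θ ≈ 0.505

Gamma(k,θ) with k>1 has mode (k−1)θ, so θ = 1.71/(k−1).
Need P(X < 5.38) = 0.99 with θ tied to k this way. Start at k = 2, θ = 1.71: P(X<5.38) ≈ 0.822.
Too low — raise k to concentrate. Iterating converges to k ≈ 4.39.
Then θ = 1.71/(4.39−1) ≈ 0.505.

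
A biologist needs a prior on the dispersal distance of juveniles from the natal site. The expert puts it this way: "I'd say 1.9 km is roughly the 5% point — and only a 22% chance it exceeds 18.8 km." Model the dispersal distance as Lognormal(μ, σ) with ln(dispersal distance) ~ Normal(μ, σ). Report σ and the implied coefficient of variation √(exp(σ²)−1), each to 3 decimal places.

If T ~ Lognormal(μ,σ) then ln T ~ Normal(μ,σ), so the p-quantile of ln T is μ + z_p·σ.
ln(1.9) = 0.6419 and ln(18.8) = 2.934; z_{0.05} = -1.645, z_{0.78} = 0.7722.
σ = (2.934 − 0.6419)/(0.7722 − (-1.645)) = 0.948.
μ = 0.6419 − (-1.645)·0.948 = 2.202.
CV = √(exp(σ²)−1) = √(exp(0.8992)−1) = 1.207.

σ ≈ 0.948, CV ≈ 1.207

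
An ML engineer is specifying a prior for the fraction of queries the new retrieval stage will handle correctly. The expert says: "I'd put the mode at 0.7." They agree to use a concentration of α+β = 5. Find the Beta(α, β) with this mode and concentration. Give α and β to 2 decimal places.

For α,β > 1 the Beta mode is (α−1)/(α+β−2). With α+β = 5, the mode is (α−1)/3.
Set (α−1)/3 = 0.7 → α = 1 + 0.7·3 = 3.10.
β = 5 − α = 1.90.

α = 3.10, β = 1.90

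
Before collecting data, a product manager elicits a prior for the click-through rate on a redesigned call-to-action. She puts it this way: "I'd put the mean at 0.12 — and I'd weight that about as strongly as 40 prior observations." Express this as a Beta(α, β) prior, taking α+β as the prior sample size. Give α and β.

Under the effective-sample-size interpretation, Beta(α, β) has prior mean α/(α+β) and prior sample size α+β.
So α+β = 40 and α/(α+β) = 0.12, giving α = 0.12·40 = 4.8 and β = 40 − 4.8 = 35.2.

α = 4.8, β = 35.2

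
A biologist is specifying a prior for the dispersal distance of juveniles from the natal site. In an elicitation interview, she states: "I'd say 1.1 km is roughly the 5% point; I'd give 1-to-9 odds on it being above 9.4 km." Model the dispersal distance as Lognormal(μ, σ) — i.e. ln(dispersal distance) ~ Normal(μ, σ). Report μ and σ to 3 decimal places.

μ ≈ 1.301, σ ≈ 0.733

If T ~ Lognormal(μ,σ) then ln T ~ Normal(μ,σ), so the p-quantile of ln T is μ + z_p·σ.
ln(1.1) = 0.09531 and ln(9.4) = 2.241; z_{0.05} = -1.645, z_{0.9} = 1.282.
σ = (2.241 − 0.09531)/(1.282 − (-1.645)) = 0.733.
μ = 0.09531 − (-1.645)·0.733 = 1.301.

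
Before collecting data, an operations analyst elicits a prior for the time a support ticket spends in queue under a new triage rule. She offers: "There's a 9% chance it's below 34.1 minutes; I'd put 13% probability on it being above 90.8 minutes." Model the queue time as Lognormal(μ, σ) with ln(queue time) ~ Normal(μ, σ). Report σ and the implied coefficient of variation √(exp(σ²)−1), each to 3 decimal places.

If T ~ Lognormal(μ,σ) then ln T ~ Normal(μ,σ), so the p-quantile of ln T is μ + z_p·σ.
ln(34.1) = 3.529 and ln(90.8) = 4.509; z_{0.09} = -1.341, z_{0.87} = 1.126.
σ = (4.509 − 3.529)/(1.126 − (-1.341)) = 0.397.
μ = 3.529 − (-1.341)·0.397 = 4.062.
CV = √(exp(σ²)−1) = √(exp(0.1576)−1) = 0.413.

σ ≈ 0.397, CV ≈ 0.413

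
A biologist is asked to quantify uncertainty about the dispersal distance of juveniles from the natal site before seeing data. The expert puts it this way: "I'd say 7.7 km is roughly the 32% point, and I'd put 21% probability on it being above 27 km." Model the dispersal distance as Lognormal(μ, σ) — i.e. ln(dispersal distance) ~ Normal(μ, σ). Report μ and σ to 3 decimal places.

If T ~ Lognormal(μ,σ) then ln T ~ Normal(μ,σ), so the p-quantile of ln T is μ + z_p·σ.
ln(7.7) = 2.041 and ln(27) = 3.296; z_{0.32} = -0.4677, z_{0.79} = 0.8064.
σ = (3.296 − 2.041)/(0.8064 − (-0.4677)) = 0.985.
μ = 2.041 − (-0.4677)·0.985 = 2.502.

μ ≈ 2.502, σ ≈ 0.985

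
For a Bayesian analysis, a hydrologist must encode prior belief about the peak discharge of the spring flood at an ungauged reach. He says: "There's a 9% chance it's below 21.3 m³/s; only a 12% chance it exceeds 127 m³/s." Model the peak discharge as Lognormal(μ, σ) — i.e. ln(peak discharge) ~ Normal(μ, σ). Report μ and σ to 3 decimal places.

μ ≈ 4.010, σ ≈ 0.710

If T ~ Lognormal(μ,σ) then ln T ~ Normal(μ,σ), so the p-quantile of ln T is μ + z_p·σ.
ln(21.3) = 3.059 and ln(127) = 4.844; z_{0.09} = -1.341, z_{0.88} = 1.175.
σ = (4.844 − 3.059)/(1.175 − (-1.341)) = 0.710.
μ = 3.059 − (-1.341)·0.710 = 4.010.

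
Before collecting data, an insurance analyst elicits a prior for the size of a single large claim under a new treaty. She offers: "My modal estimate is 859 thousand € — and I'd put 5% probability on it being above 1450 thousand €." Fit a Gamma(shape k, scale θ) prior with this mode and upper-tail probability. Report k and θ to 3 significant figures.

Gamma(k,θ) with k>1 has mode (k−1)θ, so θ = 859/(k−1).
Need P(X < 1450) = 0.95 with θ tied to k this way. Start at k = 2, θ = 859: P(X<1450) ≈ 0.503.
Too low — raise k to concentrate. Iterating converges to k ≈ 11.2.
Then θ = 859/(11.2−1) ≈ 84.3.

k ≈ 11.2, θ ≈ 84.3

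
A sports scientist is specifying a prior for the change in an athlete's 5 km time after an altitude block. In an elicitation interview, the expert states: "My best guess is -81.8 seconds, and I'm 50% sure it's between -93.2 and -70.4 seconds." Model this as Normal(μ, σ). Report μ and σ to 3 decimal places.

A symmetric 50% interval runs μ ± z·σ with z = 0.6745.
Half-width = 11.4, so σ = 11.4/0.6745 = 16.902.
μ is the stated best guess, -81.800.

μ = -81.800, σ = 16.902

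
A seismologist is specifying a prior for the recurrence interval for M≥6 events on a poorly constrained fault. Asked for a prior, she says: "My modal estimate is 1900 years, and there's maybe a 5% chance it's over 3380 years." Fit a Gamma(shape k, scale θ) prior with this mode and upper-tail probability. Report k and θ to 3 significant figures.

k ≈ 9.4, θ ≈ 226

Gamma(k,θ) with k>1 has mode (k−1)θ, so θ = 1900/(k−1).
Need P(X < 3380) = 0.95 with θ tied to k this way. Start at k = 2, θ = 1900: P(X<3380) ≈ 0.531.
Too low — raise k to concentrate. Iterating converges to k ≈ 9.4.
Then θ = 1900/(9.4−1) ≈ 226.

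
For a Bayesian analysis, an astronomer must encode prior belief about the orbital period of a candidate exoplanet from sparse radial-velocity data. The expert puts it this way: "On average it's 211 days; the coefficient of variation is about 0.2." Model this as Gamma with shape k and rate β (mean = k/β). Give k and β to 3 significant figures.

For Gamma(k, rate β): mean = k/β, variance = k/β², so CV = 1/√k.
CV = 0.2, hence k = 1/CV² = 25.
Then β = k/mean = 25/211 = 0.118.

k ≈ 25, β ≈ 0.118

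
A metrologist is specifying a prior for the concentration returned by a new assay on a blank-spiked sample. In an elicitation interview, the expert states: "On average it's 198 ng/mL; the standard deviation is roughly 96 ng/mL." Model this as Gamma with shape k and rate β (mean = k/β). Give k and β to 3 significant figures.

For Gamma(k, rate β): mean = k/β, variance = k/β², so CV = 1/√k.
CV = SD/mean = 96/198 = 0.4848, hence k = 1/CV² = 4.25.
Then β = k/mean = 4.25/198 = 0.0215.

k ≈ 4.25, β ≈ 0.0215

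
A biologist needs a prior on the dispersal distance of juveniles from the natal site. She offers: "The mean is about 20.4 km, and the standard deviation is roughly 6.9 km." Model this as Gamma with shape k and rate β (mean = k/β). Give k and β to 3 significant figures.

k ≈ 8.74, β ≈ 0.428

For Gamma(k, rate β): mean = k/β, variance = k/β², so CV = 1/√k.
CV = SD/mean = 6.9/20.4 = 0.3382, hence k = 1/CV² = 8.74.
Then β = k/mean = 8.74/20.4 = 0.428.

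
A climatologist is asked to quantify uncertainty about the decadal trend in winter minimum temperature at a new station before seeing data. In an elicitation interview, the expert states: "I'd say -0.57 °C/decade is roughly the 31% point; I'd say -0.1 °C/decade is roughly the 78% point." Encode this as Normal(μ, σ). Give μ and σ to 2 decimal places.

μ = -0.39, σ = 0.37

For Normal(μ,σ), the p-quantile is μ + z_p·σ. Here z_{0.31} = -0.4959, z_{0.78} = 0.7722.
So -0.57 = μ − 0.4959σ and -0.1 = μ + 0.7722σ.
Subtracting: σ = (-0.1 − -0.57)/(0.7722 − (-0.4959)) = 0.37.
Then μ = -0.57 − (-0.4959)·0.37 = -0.39.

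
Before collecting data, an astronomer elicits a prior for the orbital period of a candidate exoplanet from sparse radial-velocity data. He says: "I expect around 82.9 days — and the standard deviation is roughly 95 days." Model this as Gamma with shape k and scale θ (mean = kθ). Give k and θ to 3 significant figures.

For Gamma(k, scale θ): mean = kθ, variance = kθ², so CV = 1/√k.
CV = SD/mean = 95/82.9 = 1.146, hence k = 1/CV² = 0.761.
Then θ = mean/k = 82.9/0.761 = 109.

k ≈ 0.761, θ ≈ 109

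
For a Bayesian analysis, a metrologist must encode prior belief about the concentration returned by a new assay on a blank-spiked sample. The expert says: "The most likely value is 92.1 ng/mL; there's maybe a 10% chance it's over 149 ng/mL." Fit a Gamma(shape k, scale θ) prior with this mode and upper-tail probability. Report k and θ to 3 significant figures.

Gamma(k,θ) with k>1 has mode (k−1)θ, so θ = 92.1/(k−1).
Need P(X < 149) = 0.9 with θ tied to k this way. Start at k = 2, θ = 92.1: P(X<149) ≈ 0.481.
Too low — raise k to concentrate. Iterating converges to k ≈ 9.13.
Then θ = 92.1/(9.13−1) ≈ 11.3.

k ≈ 9.13, θ ≈ 11.3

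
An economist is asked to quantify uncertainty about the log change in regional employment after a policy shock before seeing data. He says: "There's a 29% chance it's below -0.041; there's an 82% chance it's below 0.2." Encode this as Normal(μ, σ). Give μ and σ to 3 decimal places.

For Normal(μ,σ), the p-quantile is μ + z_p·σ. Here z_{0.29} = -0.5534, z_{0.82} = 0.9154.
So -0.041 = μ − 0.5534σ and 0.2 = μ + 0.9154σ.
Subtracting: σ = (0.2 − -0.041)/(0.9154 − (-0.5534)) = 0.164.
Then μ = -0.041 − (-0.5534)·0.164 = 0.050.

μ = 0.050, σ = 0.164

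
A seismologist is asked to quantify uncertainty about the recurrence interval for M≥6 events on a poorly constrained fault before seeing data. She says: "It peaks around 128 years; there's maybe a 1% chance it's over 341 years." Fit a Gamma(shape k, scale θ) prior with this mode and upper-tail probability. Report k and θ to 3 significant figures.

Gamma(k,θ) with k>1 has mode (k−1)θ, so θ = 128/(k−1).
Need P(X < 341) = 0.99 with θ tied to k this way. Start at k = 2, θ = 128: P(X<341) ≈ 0.745.
Too low — raise k to concentrate. Iterating converges to k ≈ 5.82.
Then θ = 128/(5.82−1) ≈ 26.6.

k ≈ 5.82, θ ≈ 26.6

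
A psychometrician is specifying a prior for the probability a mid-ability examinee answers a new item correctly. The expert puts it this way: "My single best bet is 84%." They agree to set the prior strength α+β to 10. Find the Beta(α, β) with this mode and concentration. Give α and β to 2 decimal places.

For α,β > 1 the Beta mode is (α−1)/(α+β−2). With α+β = 10, the mode is (α−1)/8.
Set (α−1)/8 = 0.84 → α = 1 + 0.84·8 = 7.72.
β = 10 − α = 2.28.

α = 7.72, β = 2.28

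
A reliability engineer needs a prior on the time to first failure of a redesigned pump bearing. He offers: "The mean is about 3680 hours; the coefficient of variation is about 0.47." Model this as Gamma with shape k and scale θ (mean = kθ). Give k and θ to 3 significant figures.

For Gamma(k, scale θ): mean = kθ, variance = kθ², so CV = 1/√k.
CV = 0.47, hence k = 1/CV² = 4.53.
Then θ = mean/k = 3680/4.53 = 813.

k ≈ 4.53, θ ≈ 813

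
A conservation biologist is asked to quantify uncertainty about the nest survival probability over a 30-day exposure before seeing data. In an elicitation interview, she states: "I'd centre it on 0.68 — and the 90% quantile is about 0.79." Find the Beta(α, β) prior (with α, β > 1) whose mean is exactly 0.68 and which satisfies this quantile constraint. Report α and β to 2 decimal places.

With mean 0.68 fixed, write α = 0.68s, β = 0.32s where s = α+β.
Need P(θ < 0.79) = 0.9 under Beta(0.68s, 0.32s). Normal approximation: (q−m)/√(m(1−m)/s) ≈ z_{0.9} = 1.28, so s ≈ 0.68·0.32·(1.28)²/(0.79−0.68)² = 29.5.
At s = 29.5: P(θ<0.79) ≈ 0.909. Adjusting to match 0.9 gives s ≈ 27.49.
So α = 0.68·27.49 ≈ 18.70, β = 0.32·27.49 ≈ 8.80.

α ≈ 18.70, β ≈ 8.80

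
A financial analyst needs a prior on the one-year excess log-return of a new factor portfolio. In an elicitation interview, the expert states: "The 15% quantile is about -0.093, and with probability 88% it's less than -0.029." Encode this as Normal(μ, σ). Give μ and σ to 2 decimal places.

μ = -0.06, σ = 0.03

For Normal(μ,σ), the p-quantile is μ + z_p·σ. Here z_{0.15} = -1.036, z_{0.88} = 1.175.
So -0.093 = μ − 1.036σ and -0.029 = μ + 1.175σ.
Subtracting: σ = (-0.029 − -0.093)/(1.175 − (-1.036)) = 0.03.
Then μ = -0.093 − (-1.036)·0.03 = -0.06.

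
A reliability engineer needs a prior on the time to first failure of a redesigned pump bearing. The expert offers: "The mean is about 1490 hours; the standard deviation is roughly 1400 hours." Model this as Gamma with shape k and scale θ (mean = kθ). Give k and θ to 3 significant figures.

For Gamma(k, scale θ): mean = kθ, variance = kθ², so CV = 1/√k.
CV = SD/mean = 1400/1490 = 0.9396, hence k = 1/CV² = 1.13.
Then θ = mean/k = 1490/1.13 = 1320.

k ≈ 1.13, θ ≈ 1320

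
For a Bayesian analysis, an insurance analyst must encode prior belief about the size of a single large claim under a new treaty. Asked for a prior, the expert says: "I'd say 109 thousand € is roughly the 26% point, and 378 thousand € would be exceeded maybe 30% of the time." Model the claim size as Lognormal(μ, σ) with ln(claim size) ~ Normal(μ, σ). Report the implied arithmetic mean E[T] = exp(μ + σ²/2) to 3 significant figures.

E[T] ≈ 381 thousand €

If T ~ Lognormal(μ,σ) then ln T ~ Normal(μ,σ), so the p-quantile of ln T is μ + z_p·σ.
ln(109) = 4.691 and ln(378) = 5.935; z_{0.26} = -0.6433, z_{0.7} = 0.5244.
σ = (5.935 − 4.691)/(0.5244 − (-0.6433)) = 1.065.
μ = 4.691 − (-0.6433)·1.065 = 5.376.
E[T] = exp(μ + σ²/2) = exp(5.376 + 0.5670) = 381 thousand €.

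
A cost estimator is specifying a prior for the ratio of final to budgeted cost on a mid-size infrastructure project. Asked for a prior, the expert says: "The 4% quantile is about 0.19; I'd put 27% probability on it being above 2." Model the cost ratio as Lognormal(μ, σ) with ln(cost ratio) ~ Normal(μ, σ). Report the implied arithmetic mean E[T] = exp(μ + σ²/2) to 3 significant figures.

If T ~ Lognormal(μ,σ) then ln T ~ Normal(μ,σ), so the p-quantile of ln T is μ + z_p·σ.
ln(0.19) = -1.661 and ln(2) = 0.6931; z_{0.04} = -1.751, z_{0.73} = 0.6128.
σ = (0.6931 − -1.661)/(0.6128 − (-1.751)) = 0.996.
μ = -1.661 − (-1.751)·0.996 = 0.083.
E[T] = exp(μ + σ²/2) = exp(0.083 + 0.4959) = 1.78.

E[T] ≈ 1.78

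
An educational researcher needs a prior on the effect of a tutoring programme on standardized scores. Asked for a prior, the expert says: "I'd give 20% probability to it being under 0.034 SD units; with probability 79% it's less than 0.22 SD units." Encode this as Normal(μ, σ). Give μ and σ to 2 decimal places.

For Normal(μ,σ), the p-quantile is μ + z_p·σ. Here z_{0.2} = -0.8416, z_{0.79} = 0.8064.
So 0.034 = μ − 0.8416σ and 0.22 = μ + 0.8064σ.
Subtracting: σ = (0.22 − 0.034)/(0.8064 − (-0.8416)) = 0.11.
Then μ = 0.034 − (-0.8416)·0.11 = 0.13.

μ = 0.13, σ = 0.11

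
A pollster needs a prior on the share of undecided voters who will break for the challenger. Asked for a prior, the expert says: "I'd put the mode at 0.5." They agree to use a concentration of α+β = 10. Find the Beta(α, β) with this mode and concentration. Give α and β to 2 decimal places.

For α,β > 1 the Beta mode is (α−1)/(α+β−2). With α+β = 10, the mode is (α−1)/8.
Set (α−1)/8 = 0.5 → α = 1 + 0.5·8 = 5.00.
β = 10 − α = 5.00.

α = 5.00, β = 5.00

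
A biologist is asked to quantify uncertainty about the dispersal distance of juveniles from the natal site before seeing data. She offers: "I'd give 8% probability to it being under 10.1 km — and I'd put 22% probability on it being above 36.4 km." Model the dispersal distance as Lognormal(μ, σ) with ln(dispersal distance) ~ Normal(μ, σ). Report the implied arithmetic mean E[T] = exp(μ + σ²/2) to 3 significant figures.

E[T] ≈ 27.5 km

If T ~ Lognormal(μ,σ) then ln T ~ Normal(μ,σ), so the p-quantile of ln T is μ + z_p·σ.
ln(10.1) = 2.313 and ln(36.4) = 3.595; z_{0.08} = -1.405, z_{0.78} = 0.7722.
σ = (3.595 − 2.313)/(0.7722 − (-1.405)) = 0.589.
μ = 2.313 − (-1.405)·0.589 = 3.140.
E[T] = exp(μ + σ²/2) = exp(3.140 + 0.1734) = 27.5 km.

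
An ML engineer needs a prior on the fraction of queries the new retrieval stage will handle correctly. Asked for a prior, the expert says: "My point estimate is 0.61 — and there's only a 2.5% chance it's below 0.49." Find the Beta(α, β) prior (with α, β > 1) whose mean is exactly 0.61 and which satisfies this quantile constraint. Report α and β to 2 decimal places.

With mean 0.61 fixed, write α = 0.61s, β = 0.39s where s = α+β.
Need P(θ < 0.49) = 0.025 under Beta(0.61s, 0.39s). Normal approximation: (q−m)/√(m(1−m)/s) ≈ z_{0.025} = -1.96, so s ≈ 0.61·0.39·(-1.96)²/(0.49−0.61)² = 63.5.
At s = 63.5: P(θ<0.49) ≈ 0.027. Adjusting to match 0.025 gives s ≈ 65.49.
So α = 0.61·65.49 ≈ 39.95, β = 0.39·65.49 ≈ 25.54.

α ≈ 39.95, β ≈ 25.54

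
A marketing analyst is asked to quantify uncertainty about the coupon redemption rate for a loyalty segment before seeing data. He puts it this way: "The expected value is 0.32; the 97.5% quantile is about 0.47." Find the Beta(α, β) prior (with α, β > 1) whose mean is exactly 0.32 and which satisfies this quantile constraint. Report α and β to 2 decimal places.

α ≈ 12.86, β ≈ 27.32

With mean 0.32 fixed, write α = 0.32s, β = 0.68s where s = α+β.
Need P(θ < 0.47) = 0.975 under Beta(0.32s, 0.68s). Normal approximation: (q−m)/√(m(1−m)/s) ≈ z_{0.975} = 1.96, so s ≈ 0.32·0.68·(1.96)²/(0.47−0.32)² = 37.2.
At s = 37.2: P(θ<0.47) ≈ 0.970. Adjusting to match 0.975 gives s ≈ 40.18.
So α = 0.32·40.18 ≈ 12.86, β = 0.68·40.18 ≈ 27.32.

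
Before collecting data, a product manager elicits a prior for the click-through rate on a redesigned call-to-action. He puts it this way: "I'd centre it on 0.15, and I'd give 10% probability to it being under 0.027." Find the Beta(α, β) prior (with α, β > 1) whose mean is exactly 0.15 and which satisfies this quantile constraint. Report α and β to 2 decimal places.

With mean 0.15 fixed, write α = 0.15s, β = 0.85s where s = α+β.
Need P(θ < 0.027) = 0.1 under Beta(0.15s, 0.85s). Normal approximation: (q−m)/√(m(1−m)/s) ≈ z_{0.1} = -1.28, so s ≈ 0.15·0.85·(-1.28)²/(0.027−0.15)² = 13.8.
At s = 13.8: P(θ<0.027) ≈ 0.039. Adjusting to match 0.1 gives s ≈ 8.55.
So α = 0.15·8.55 ≈ 1.28, β = 0.85·8.55 ≈ 7.26.

α ≈ 1.28, β ≈ 7.26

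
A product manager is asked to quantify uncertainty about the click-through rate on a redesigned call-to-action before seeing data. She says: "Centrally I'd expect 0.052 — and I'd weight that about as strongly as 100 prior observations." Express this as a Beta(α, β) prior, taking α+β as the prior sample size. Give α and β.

Under the effective-sample-size interpretation, Beta(α, β) has prior mean α/(α+β) and prior sample size α+β.
So α+β = 100 and α/(α+β) = 0.052, giving α = 0.052·100 = 5.2 and β = 100 − 5.2 = 94.8.

α = 5.2, β = 94.8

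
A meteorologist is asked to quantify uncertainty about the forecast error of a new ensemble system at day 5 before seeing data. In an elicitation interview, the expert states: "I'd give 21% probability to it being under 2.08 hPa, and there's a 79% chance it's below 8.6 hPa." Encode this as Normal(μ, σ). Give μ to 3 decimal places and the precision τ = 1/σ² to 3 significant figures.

μ = 5.340, τ = 0.0612

For Normal(μ,σ), the p-quantile is μ + z_p·σ. Here z_{0.21} = -0.8064, z_{0.79} = 0.8064.
So 2.08 = μ − 0.8064σ and 8.6 = μ + 0.8064σ.
Subtracting: σ = (8.6 − 2.08)/(0.8064 − (-0.8064)) = 4.043.
Then μ = 2.08 − (-0.8064)·4.043 = 5.340.
Precision τ = 1/σ² = 1/4.043² = 0.0612.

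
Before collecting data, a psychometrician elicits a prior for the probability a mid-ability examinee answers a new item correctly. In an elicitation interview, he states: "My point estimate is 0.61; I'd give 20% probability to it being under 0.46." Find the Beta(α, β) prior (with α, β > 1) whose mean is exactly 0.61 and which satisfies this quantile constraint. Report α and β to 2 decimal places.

With mean 0.61 fixed, write α = 0.61s, β = 0.39s where s = α+β.
Need P(θ < 0.46) = 0.2 under Beta(0.61s, 0.39s). Normal approximation: (q−m)/√(m(1−m)/s) ≈ z_{0.2} = -0.842, so s ≈ 0.61·0.39·(-0.842)²/(0.46−0.61)² = 7.5.
At s = 7.5: P(θ<0.46) ≈ 0.197. Adjusting to match 0.2 gives s ≈ 7.30.
So α = 0.61·7.30 ≈ 4.45, β = 0.39·7.30 ≈ 2.85.

α ≈ 4.45, β ≈ 2.85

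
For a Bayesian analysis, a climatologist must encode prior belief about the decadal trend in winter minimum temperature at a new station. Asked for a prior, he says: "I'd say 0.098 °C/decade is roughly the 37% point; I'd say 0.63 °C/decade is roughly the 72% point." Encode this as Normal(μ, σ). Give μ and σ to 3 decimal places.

The p-quantile of Normal(μ,σ) is μ + z_p·σ, with z_{0.37} = -0.3319 and z_{0.72} = 0.5828.
Eliminate σ: μ = (z₂·x₁ − z₁·x₂)/(z₂ − z₁) = (0.5828·0.098 − (-0.3319)·0.63)/0.9147 = 0.291.
Then σ = (x₂ − x₁)/(z₂ − z₁) = (0.63 − 0.098)/0.9147 = 0.582.

μ = 0.291, σ = 0.582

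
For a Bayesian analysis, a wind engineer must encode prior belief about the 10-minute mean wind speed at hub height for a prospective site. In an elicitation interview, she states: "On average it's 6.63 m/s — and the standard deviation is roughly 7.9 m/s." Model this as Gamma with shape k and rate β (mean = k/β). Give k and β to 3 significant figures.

k ≈ 0.704, β ≈ 0.106

For Gamma(k, rate β): mean = k/β, variance = k/β², so CV = 1/√k.
CV = SD/mean = 7.9/6.63 = 1.192, hence k = 1/CV² = 0.704.
Then β = k/mean = 0.704/6.63 = 0.106.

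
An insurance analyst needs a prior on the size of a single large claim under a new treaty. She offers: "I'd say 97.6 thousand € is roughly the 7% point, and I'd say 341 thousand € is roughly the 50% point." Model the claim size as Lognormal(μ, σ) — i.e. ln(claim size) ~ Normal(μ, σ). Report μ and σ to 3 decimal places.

If T ~ Lognormal(μ,σ) then ln T ~ Normal(μ,σ), so the p-quantile of ln T is μ + z_p·σ.
ln(97.6) = 4.581 and ln(341) = 5.832; z_{0.07} = -1.476, z_{0.5} = 0.
σ = (5.832 − 4.581)/(0 − (-1.476)) = 0.848.
μ = 4.581 − (-1.476)·0.848 = 5.832.

μ ≈ 5.832, σ ≈ 0.848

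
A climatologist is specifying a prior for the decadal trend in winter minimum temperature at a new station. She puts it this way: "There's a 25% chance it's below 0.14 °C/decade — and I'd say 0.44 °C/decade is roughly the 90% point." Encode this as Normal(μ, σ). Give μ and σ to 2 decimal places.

The p-quantile of Normal(μ,σ) is μ + z_p·σ, with z_{0.25} = -0.6745 and z_{0.9} = 1.282.
Eliminate σ: μ = (z₂·x₁ − z₁·x₂)/(z₂ − z₁) = (1.282·0.14 − (-0.6745)·0.44)/1.956 = 0.24.
Then σ = (x₂ − x₁)/(z₂ − z₁) = (0.44 − 0.14)/1.956 = 0.15.

μ = 0.24, σ = 0.15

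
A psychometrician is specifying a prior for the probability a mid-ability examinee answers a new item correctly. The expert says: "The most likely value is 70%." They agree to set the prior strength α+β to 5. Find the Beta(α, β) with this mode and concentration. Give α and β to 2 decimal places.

α = 3.10, β = 1.90

For α,β > 1 the Beta mode is (α−1)/(α+β−2). With α+β = 5, the mode is (α−1)/3.
Set (α−1)/3 = 0.7 → α = 1 + 0.7·3 = 3.10.
β = 5 − α = 1.90.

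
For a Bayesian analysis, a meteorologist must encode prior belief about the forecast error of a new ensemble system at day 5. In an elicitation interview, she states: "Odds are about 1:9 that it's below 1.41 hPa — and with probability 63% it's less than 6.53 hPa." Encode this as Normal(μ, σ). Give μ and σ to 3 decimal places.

The p-quantile of Normal(μ,σ) is μ + z_p·σ, with z_{0.1} = -1.282 and z_{0.63} = 0.3319.
Eliminate σ: μ = (z₂·x₁ − z₁·x₂)/(z₂ − z₁) = (0.3319·1.41 − (-1.282)·6.53)/1.613 = 5.477.
Then σ = (x₂ − x₁)/(z₂ − z₁) = (6.53 − 1.41)/1.613 = 3.173.

μ = 5.477, σ = 3.173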